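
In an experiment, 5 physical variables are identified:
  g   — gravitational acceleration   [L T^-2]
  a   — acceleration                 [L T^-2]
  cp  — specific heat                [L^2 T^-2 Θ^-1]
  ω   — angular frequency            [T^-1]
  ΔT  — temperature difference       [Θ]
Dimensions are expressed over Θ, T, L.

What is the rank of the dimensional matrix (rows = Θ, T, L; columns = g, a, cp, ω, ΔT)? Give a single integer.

3

Write exponents as rows Θ,T,L / cols g,a,cp,ω,ΔT:
  Θ: [ 0  0 -1  0  1]
  T: [-2 -2 -2 -1  0]
  L: [ 1  1  2  0  0]
RREF → pivots at {g,cp,ω} ⇒ r = 3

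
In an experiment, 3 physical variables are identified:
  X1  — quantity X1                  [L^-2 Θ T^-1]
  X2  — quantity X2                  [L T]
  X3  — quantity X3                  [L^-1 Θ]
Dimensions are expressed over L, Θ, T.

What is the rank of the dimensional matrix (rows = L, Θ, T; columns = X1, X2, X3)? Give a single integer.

Dimensional matrix (L×Θ×T by X1×X2×X3):
  L: [-2  1 -1]
  Θ: [ 1  0  1]
  T: [-1  1  0]
Row reduction gives pivot columns X1,X2; rank = 2

2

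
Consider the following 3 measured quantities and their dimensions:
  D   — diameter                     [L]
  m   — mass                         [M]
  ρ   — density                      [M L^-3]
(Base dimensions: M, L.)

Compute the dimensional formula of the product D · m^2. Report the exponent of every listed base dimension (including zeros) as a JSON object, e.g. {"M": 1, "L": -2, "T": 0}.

Dimensional matrix (M×L by D×m×ρ):
  M: [ 0  1  1]
  L: [ 1  0 -3]
  [M]: (1)·0+(2)·1 = 2
  [L]: (1)·1+(2)·0 = 1
⇒ M^2 L

{"M": 2, "L": 1}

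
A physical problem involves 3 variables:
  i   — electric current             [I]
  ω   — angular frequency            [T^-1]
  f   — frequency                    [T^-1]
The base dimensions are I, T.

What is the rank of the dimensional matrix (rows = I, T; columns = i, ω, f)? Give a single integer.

2

Exponent matrix [I,T] × [i,ω,f]:
  I: [ 1  0  0]
  T: [ 0 -1 -1]
RREF → pivots at {i,ω} ⇒ r = 2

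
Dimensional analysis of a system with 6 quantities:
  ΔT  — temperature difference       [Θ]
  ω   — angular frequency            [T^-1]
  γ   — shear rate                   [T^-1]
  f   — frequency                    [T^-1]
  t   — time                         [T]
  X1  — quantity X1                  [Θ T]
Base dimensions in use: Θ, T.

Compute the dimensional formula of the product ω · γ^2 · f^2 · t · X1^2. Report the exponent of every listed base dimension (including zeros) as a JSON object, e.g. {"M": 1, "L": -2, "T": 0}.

Write exponents as rows Θ,T / cols ΔT,ω,γ,f,t,X1:
  Θ: [ 1  0  0  0  0  1]
  T: [ 0 -1 -1 -1  1  1]
  [Θ]: (1)·0+(2)·0+(2)·0+(1)·0+(2)·1 = 2
  [T]: (1)·-1+(2)·-1+(2)·-1+(1)·1+(2)·1 = -2
⇒ Θ^2 T^-2

{"Θ": 2, "T": -2}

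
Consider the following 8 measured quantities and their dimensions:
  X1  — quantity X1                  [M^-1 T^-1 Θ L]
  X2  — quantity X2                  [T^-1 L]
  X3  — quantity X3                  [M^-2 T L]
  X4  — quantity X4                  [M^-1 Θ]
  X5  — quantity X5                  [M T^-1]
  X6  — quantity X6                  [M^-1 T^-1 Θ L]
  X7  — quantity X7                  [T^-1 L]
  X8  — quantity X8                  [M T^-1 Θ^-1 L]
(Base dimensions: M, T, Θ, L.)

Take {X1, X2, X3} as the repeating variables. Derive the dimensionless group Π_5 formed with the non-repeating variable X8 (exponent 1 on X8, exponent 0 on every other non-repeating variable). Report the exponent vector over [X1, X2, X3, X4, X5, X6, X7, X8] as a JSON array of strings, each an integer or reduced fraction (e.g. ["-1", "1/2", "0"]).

["1", "-2", "0", "0", "0", "0", "0", "1"]

Write exponents as rows M,T,Θ,L / cols X1,X2,X3,X4,X5,X6,X7,X8:
  M: [-1  0 -2 -1  1 -1  0  1]
  T: [-1 -1  1  0 -1 -1 -1 -1]
  Θ: [ 1  0  0  1  0  1  0 -1]
  L: [ 1  1  1  0  0  1  1  1]
Echelon form has 3 nonzero rows (pivots: X1,X2,X3)
Pivot set = {X1,X2,X3}, free = {X4,X5,X6,X7,X8}
RREF:
  r0: [   1    0    0    1    0    1    0   -1]
  r1: [   0    1    0   -1  1/2    0    1    2]
  r2: [   0    0    1    0 -1/2    0    0    0]
  r3: [   0    0    0    0    0    0    0    0]
Fix exponent of X8 at 1, X4 at 0, X5 at 0, X6 at 0, X7 at 0; solve each RREF row for its pivot's exponent:
  r0: exp(X1) + (-1)·1 = 0 ⇒ exp(X1) = 1
  r1: exp(X2) + (2)·1 = 0 ⇒ exp(X2) = -2
  r2: exp(X3) + (0)·1 = 0 ⇒ exp(X3) = 0
Π_5 = X1 · X2^-2 · X8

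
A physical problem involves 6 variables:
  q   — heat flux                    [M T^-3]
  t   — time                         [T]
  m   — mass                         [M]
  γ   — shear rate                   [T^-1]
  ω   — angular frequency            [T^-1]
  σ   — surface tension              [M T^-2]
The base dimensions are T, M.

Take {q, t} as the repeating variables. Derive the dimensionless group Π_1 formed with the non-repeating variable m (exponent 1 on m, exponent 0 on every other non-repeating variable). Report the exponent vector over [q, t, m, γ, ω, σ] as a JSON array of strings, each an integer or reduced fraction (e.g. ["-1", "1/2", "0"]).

Write exponents as rows T,M / cols q,t,m,γ,ω,σ:
  T: [-3  1  0 -1 -1 -2]
  M: [ 1  0  1  0  0  1]
RREF → pivots at {q,t} ⇒ r = 2
Repeat: q,t; free: m,γ,ω,σ
RREF:
  r0: [   1    0    1    0    0    1]
  r1: [   0    1    3   -1   -1    1]
Fix exponent of m at 1, γ at 0, ω at 0, σ at 0; solve each RREF row for its pivot's exponent:
  r0: exp(q) + (1)·1 = 0 ⇒ exp(q) = -1
  r1: exp(t) + (3)·1 = 0 ⇒ exp(t) = -3
Π_1 = q^-1 · t^-3 · m

["-1", "-3", "1", "0", "0", "0"]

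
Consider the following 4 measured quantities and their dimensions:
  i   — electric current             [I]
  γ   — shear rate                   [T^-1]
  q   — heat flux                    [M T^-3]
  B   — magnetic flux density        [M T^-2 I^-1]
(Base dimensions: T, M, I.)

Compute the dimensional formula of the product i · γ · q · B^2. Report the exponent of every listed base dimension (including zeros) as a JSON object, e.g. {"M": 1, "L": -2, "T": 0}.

{"T": -8, "M": 3, "I": -1}

Write exponents as rows T,M,I / cols i,γ,q,B:
  T: [ 0 -1 -3 -2]
  M: [ 0  0  1  1]
  I: [ 1  0  0 -1]
  [T]: (1)·0+(1)·-1+(1)·-3+(2)·-2 = -8
  [M]: (1)·0+(1)·0+(1)·1+(2)·1 = 3
  [I]: (1)·1+(1)·0+(1)·0+(2)·-1 = -1
⇒ T^-8 M^3 I^-1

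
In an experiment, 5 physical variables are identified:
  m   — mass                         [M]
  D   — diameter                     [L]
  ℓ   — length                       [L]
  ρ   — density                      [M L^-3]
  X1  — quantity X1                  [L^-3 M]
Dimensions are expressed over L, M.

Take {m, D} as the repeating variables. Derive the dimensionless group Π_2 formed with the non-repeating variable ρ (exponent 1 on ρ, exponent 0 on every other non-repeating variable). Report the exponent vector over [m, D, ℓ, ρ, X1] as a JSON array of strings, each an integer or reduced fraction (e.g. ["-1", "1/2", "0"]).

Dimensional matrix (L×M by m×D×ℓ×ρ×X1):
  L: [ 0  1  1 -3 -3]
  M: [ 1  0  0  1  1]
Echelon form has 2 nonzero rows (pivots: m,D)
Repeat: m,D; free: ℓ,ρ,X1
RREF:
  r0: [   1    0    0    1    1]
  r1: [   0    1    1   -3   -3]
Fix exponent of ρ at 1, ℓ at 0, X1 at 0; solve each RREF row for its pivot's exponent:
  r0: exp(m) + (1)·1 = 0 ⇒ exp(m) = -1
  r1: exp(D) + (-3)·1 = 0 ⇒ exp(D) = 3
Π_2 = m^-1 · D^3 · ρ

["-1", "3", "0", "1", "0"]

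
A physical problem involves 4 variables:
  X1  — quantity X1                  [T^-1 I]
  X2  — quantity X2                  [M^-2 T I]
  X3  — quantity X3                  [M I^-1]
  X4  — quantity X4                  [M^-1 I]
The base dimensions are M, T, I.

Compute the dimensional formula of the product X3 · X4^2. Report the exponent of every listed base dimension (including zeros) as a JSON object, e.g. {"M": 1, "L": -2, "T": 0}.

Dimensional matrix (M×T×I by X1×X2×X3×X4):
  M: [ 0 -2  1 -1]
  T: [-1  1  0  0]
  I: [ 1  1 -1  1]
  [M]: (1)·1+(2)·-1 = -1
  [T]: (1)·0+(2)·0 = 0
  [I]: (1)·-1+(2)·1 = 1
⇒ M^-1 I

{"M": -1, "T": 0, "I": 1}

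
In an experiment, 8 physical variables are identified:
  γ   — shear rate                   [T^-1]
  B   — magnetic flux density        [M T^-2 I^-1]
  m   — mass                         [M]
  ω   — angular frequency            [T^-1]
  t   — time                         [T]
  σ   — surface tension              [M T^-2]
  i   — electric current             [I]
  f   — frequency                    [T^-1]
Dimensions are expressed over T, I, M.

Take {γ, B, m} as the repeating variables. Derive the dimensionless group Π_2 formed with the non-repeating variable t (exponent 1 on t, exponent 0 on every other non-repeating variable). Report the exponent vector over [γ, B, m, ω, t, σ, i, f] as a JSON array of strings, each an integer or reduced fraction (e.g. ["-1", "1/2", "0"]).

["1", "0", "0", "0", "1", "0", "0", "0"]

Exponent matrix [T,I,M] × [γ,B,m,ω,t,σ,i,f]:
  T: [-1 -2  0 -1  1 -2  0 -1]
  I: [ 0 -1  0  0  0  0  1  0]
  M: [ 0  1  1  0  0  1  0  0]
RREF → pivots at {γ,B,m} ⇒ r = 3
Repeat: γ,B,m; free: ω,t,σ,i,f
RREF:
  r0: [   1    0    0    1   -1    2    2    1]
  r1: [   0    1    0    0    0    0   -1    0]
  r2: [   0    0    1    0    0    1    1    0]
Fix exponent of t at 1, ω at 0, σ at 0, i at 0, f at 0; solve each RREF row for its pivot's exponent:
  r0: exp(γ) + (-1)·1 = 0 ⇒ exp(γ) = 1
  r1: exp(B) + (0)·1 = 0 ⇒ exp(B) = 0
  r2: exp(m) + (0)·1 = 0 ⇒ exp(m) = 0
Π_2 = γ · t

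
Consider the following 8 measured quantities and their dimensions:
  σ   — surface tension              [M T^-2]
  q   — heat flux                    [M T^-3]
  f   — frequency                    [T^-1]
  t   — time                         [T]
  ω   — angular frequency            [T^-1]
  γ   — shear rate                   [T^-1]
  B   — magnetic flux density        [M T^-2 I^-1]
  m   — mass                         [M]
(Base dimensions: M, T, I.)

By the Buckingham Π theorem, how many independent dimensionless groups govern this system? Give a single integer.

Exponent matrix [M,T,I] × [σ,q,f,t,ω,γ,B,m]:
  M: [ 1  1  0  0  0  0  1  1]
  T: [-2 -3 -1  1 -1 -1 -2  0]
  I: [ 0  0  0  0  0  0 -1  0]
RREF → pivots at {σ,q,B} ⇒ r = 3
8 vars − rank 3 = 5 Π groups

5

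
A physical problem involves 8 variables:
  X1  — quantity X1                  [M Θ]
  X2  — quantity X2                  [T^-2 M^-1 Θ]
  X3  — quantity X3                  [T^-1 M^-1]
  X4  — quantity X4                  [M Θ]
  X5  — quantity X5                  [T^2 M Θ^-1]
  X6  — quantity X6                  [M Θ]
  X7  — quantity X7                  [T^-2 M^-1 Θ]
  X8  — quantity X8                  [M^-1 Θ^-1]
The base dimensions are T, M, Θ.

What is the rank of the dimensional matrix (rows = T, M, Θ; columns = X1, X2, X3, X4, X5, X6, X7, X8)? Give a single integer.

2

Dimensional matrix (T×M×Θ by X1×X2×X3×X4×X5×X6×X7×X8):
  T: [ 0 -2 -1  0  2  0 -2  0]
  M: [ 1 -1 -1  1  1  1 -1 -1]
  Θ: [ 1  1  0  1 -1  1  1 -1]
RREF → pivots at {X1,X2} ⇒ r = 2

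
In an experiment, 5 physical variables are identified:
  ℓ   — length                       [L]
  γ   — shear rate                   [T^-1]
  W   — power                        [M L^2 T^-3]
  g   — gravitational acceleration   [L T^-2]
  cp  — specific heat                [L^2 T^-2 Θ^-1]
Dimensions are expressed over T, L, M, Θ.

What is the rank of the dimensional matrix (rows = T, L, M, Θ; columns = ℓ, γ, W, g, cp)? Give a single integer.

4

Exponent matrix [T,L,M,Θ] × [ℓ,γ,W,g,cp]:
  T: [ 0 -1 -3 -2 -2]
  L: [ 1  0  2  1  2]
  M: [ 0  0  1  0  0]
  Θ: [ 0  0  0  0 -1]
RREF → pivots at {ℓ,γ,W,cp} ⇒ r = 4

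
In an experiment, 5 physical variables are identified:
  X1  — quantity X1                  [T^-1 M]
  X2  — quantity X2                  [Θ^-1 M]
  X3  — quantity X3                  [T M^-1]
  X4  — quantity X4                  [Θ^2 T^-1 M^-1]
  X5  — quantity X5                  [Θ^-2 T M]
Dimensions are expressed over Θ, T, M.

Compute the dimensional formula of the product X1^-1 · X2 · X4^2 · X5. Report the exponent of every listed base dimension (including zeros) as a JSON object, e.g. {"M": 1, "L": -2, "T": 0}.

{"Θ": 1, "T": 0, "M": -1}

Dimensional matrix (Θ×T×M by X1×X2×X3×X4×X5):
  Θ: [ 0 -1  0  2 -2]
  T: [-1  0  1 -1  1]
  M: [ 1  1 -1 -1  1]
  [Θ]: (-1)·0+(1)·-1+(2)·2+(1)·-2 = 1
  [T]: (-1)·-1+(1)·0+(2)·-1+(1)·1 = 0
  [M]: (-1)·1+(1)·1+(2)·-1+(1)·1 = -1
⇒ Θ M^-1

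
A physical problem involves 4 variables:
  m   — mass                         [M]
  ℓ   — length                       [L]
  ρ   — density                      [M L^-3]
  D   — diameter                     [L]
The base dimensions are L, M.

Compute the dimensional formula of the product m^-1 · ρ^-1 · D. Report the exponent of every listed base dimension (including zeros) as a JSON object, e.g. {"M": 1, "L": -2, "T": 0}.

Write exponents as rows L,M / cols m,ℓ,ρ,D:
  L: [ 0  1 -3  1]
  M: [ 1  0  1  0]
  [L]: (-1)·0+(-1)·-3+(1)·1 = 4
  [M]: (-1)·1+(-1)·1+(1)·0 = -2
⇒ L^4 M^-2

{"L": 4, "M": -2}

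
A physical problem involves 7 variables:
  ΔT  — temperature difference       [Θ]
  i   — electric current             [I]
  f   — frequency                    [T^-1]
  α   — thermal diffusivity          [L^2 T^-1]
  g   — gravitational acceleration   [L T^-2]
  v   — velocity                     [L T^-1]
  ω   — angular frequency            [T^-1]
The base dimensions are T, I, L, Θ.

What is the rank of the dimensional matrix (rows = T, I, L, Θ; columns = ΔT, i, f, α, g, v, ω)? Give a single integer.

4

Exponent matrix [T,I,L,Θ] × [ΔT,i,f,α,g,v,ω]:
  T: [ 0  0 -1 -1 -2 -1 -1]
  I: [ 0  1  0  0  0  0  0]
  L: [ 0  0  0  2  1  1  0]
  Θ: [ 1  0  0  0  0  0  0]
Row reduction gives pivot columns ΔT,i,f,α; rank = 4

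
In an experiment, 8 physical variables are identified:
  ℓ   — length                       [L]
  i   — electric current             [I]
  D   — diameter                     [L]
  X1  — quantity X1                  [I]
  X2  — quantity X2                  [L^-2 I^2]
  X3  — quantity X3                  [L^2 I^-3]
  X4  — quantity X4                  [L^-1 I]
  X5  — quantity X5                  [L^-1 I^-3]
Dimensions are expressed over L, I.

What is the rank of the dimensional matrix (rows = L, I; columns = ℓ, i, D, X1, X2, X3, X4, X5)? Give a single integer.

Exponent matrix [L,I] × [ℓ,i,D,X1,X2,X3,X4,X5]:
  L: [ 1  0  1  0 -2  2 -1 -1]
  I: [ 0  1  0  1  2 -3  1 -3]
Row reduction gives pivot columns ℓ,i; rank = 2

2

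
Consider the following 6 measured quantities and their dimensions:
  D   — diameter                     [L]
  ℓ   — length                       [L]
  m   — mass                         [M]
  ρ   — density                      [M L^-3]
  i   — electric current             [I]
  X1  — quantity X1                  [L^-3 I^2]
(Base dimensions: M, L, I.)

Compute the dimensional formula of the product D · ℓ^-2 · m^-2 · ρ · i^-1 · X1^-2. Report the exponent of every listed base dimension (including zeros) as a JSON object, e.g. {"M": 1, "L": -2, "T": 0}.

Write exponents as rows M,L,I / cols D,ℓ,m,ρ,i,X1:
  M: [ 0  0  1  1  0  0]
  L: [ 1  1  0 -3  0 -3]
  I: [ 0  0  0  0  1  2]
  [M]: (1)·0+(-2)·0+(-2)·1+(1)·1+(-1)·0+(-2)·0 = -1
  [L]: (1)·1+(-2)·1+(-2)·0+(1)·-3+(-1)·0+(-2)·-3 = 2
  [I]: (1)·0+(-2)·0+(-2)·0+(1)·0+(-1)·1+(-2)·2 = -5
⇒ M^-1 L^2 I^-5

{"M": -1, "L": 2, "I": -5}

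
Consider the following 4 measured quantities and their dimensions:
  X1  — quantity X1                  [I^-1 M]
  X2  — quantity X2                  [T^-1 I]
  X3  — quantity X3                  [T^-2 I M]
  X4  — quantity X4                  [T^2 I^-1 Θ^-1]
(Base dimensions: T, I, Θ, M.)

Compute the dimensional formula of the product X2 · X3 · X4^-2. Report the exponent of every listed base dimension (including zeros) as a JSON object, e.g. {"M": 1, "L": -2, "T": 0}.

{"T": -7, "I": 4, "Θ": 2, "M": 1}

Exponent matrix [T,I,Θ,M] × [X1,X2,X3,X4]:
  T: [ 0 -1 -2  2]
  I: [-1  1  1 -1]
  Θ: [ 0  0  0 -1]
  M: [ 1  0  1  0]
  [T]: (1)·-1+(1)·-2+(-2)·2 = -7
  [I]: (1)·1+(1)·1+(-2)·-1 = 4
  [Θ]: (1)·0+(1)·0+(-2)·-1 = 2
  [M]: (1)·0+(1)·1+(-2)·0 = 1
⇒ T^-7 I^4 Θ^2 M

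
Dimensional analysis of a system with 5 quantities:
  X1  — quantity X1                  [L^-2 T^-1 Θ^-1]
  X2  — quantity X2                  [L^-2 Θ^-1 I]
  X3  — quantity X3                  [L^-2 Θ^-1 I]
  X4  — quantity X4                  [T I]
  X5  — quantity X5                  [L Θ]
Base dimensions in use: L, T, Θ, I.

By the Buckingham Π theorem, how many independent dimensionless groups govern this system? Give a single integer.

Dimensional matrix (L×T×Θ×I by X1×X2×X3×X4×X5):
  L: [-2 -2 -2  0  1]
  T: [-1  0  0  1  0]
  Θ: [-1 -1 -1  0  1]
  I: [ 0  1  1  1  0]
Row reduction gives pivot columns X1,X2,X5; rank = 3
Π count = n − r = 5 − 3 = 2

2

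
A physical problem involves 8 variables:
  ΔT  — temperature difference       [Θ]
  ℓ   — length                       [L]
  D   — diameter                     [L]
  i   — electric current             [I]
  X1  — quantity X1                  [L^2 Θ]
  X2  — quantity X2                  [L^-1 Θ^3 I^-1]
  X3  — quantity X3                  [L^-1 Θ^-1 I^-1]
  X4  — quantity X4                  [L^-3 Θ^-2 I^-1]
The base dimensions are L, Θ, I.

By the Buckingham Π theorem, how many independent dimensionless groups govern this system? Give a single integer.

5

Exponent matrix [L,Θ,I] × [ΔT,ℓ,D,i,X1,X2,X3,X4]:
  L: [ 0  1  1  0  2 -1 -1 -3]
  Θ: [ 1  0  0  0  1  3 -1 -2]
  I: [ 0  0  0  1  0 -1 -1 -1]
RREF → pivots at {ΔT,ℓ,i} ⇒ r = 3
8 vars − rank 3 = 5 Π groups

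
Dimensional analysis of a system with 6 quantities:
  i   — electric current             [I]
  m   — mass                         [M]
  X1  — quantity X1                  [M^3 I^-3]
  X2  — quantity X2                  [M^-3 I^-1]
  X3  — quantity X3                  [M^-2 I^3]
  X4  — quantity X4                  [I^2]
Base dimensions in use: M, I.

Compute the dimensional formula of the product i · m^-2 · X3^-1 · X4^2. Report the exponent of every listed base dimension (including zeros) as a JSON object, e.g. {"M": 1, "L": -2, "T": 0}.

Exponent matrix [M,I] × [i,m,X1,X2,X3,X4]:
  M: [ 0  1  3 -3 -2  0]
  I: [ 1  0 -3 -1  3  2]
  [M]: (1)·0+(-2)·1+(-1)·-2+(2)·0 = 0
  [I]: (1)·1+(-2)·0+(-1)·3+(2)·2 = 2
⇒ I^2

{"M": 0, "I": 2}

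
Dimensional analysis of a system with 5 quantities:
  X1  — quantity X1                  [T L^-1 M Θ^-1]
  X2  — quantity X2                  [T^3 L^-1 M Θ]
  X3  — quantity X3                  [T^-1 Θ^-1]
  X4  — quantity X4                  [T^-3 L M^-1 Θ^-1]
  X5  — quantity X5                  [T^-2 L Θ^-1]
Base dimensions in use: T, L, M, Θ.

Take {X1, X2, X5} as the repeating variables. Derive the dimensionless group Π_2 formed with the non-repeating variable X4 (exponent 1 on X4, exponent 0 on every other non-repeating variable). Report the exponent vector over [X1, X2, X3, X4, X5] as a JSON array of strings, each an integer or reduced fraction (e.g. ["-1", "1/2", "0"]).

["0", "1", "0", "1", "0"]

Write exponents as rows T,L,M,Θ / cols X1,X2,X3,X4,X5:
  T: [ 1  3 -1 -3 -2]
  L: [-1 -1  0  1  1]
  M: [ 1  1  0 -1  0]
  Θ: [-1  1 -1 -1 -1]
RREF → pivots at {X1,X2,X5} ⇒ r = 3
Repeat: X1,X2,X5; free: X3,X4
RREF:
  r0: [   1    0  1/2    0    0]
  r1: [   0    1 -1/2   -1    0]
  r2: [   0    0    0    0    1]
  r3: [   0    0    0    0    0]
Fix exponent of X4 at 1, X3 at 0; solve each RREF row for its pivot's exponent:
  r0: exp(X1) + (0)·1 = 0 ⇒ exp(X1) = 0
  r1: exp(X2) + (-1)·1 = 0 ⇒ exp(X2) = 1
  r2: exp(X5) + (0)·1 = 0 ⇒ exp(X5) = 0
Π_2 = X2 · X4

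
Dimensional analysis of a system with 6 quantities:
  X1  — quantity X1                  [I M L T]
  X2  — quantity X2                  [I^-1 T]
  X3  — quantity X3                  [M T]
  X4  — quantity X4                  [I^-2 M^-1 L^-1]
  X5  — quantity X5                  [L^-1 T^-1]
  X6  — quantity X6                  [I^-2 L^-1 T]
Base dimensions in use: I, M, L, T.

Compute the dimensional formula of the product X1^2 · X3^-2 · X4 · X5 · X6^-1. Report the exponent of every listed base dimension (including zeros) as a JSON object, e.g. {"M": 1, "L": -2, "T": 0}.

Dimensional matrix (I×M×L×T by X1×X2×X3×X4×X5×X6):
  I: [ 1 -1  0 -2  0 -2]
  M: [ 1  0  1 -1  0  0]
  L: [ 1  0  0 -1 -1 -1]
  T: [ 1  1  1  0 -1  1]
  [I]: (2)·1+(-2)·0+(1)·-2+(1)·0+(-1)·-2 = 2
  [M]: (2)·1+(-2)·1+(1)·-1+(1)·0+(-1)·0 = -1
  [L]: (2)·1+(-2)·0+(1)·-1+(1)·-1+(-1)·-1 = 1
  [T]: (2)·1+(-2)·1+(1)·0+(1)·-1+(-1)·1 = -2
⇒ I^2 M^-1 L T^-2

{"I": 2, "M": -1, "L": 1, "T": -2}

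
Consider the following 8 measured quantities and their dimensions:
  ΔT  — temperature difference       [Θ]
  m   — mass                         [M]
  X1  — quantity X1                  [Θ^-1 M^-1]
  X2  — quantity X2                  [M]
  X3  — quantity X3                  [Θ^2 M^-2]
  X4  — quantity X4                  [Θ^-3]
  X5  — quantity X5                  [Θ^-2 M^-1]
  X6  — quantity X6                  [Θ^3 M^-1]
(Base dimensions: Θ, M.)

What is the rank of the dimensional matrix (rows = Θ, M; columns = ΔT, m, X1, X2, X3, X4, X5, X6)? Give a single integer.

Exponent matrix [Θ,M] × [ΔT,m,X1,X2,X3,X4,X5,X6]:
  Θ: [ 1  0 -1  0  2 -3 -2  3]
  M: [ 0  1 -1  1 -2  0 -1 -1]
RREF → pivots at {ΔT,m} ⇒ r = 2

2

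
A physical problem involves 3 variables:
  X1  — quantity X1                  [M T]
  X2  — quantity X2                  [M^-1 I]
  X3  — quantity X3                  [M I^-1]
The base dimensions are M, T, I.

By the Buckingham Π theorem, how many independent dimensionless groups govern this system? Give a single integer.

1

Dimensional matrix (M×T×I by X1×X2×X3):
  M: [ 1 -1  1]
  T: [ 1  0  0]
  I: [ 0  1 -1]
Row reduction gives pivot columns X1,X2; rank = 2
Π count = n − r = 3 − 2 = 1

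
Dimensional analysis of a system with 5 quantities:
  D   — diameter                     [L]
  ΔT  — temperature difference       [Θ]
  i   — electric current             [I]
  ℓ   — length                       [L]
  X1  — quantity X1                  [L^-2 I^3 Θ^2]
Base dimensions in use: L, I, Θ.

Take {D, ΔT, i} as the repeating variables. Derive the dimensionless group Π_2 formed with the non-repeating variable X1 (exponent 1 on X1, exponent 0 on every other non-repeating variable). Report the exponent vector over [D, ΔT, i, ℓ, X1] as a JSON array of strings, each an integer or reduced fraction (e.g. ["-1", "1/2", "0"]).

["2", "-2", "-3", "0", "1"]

Write exponents as rows L,I,Θ / cols D,ΔT,i,ℓ,X1:
  L: [ 1  0  0  1 -2]
  I: [ 0  0  1  0  3]
  Θ: [ 0  1  0  0  2]
Echelon form has 3 nonzero rows (pivots: D,ΔT,i)
Pivot set = {D,ΔT,i}, free = {ℓ,X1}
RREF:
  r0: [   1    0    0    1   -2]
  r1: [   0    1    0    0    2]
  r2: [   0    0    1    0    3]
Fix exponent of X1 at 1, ℓ at 0; solve each RREF row for its pivot's exponent:
  r0: exp(D) + (-2)·1 = 0 ⇒ exp(D) = 2
  r1: exp(ΔT) + (2)·1 = 0 ⇒ exp(ΔT) = -2
  r2: exp(i) + (3)·1 = 0 ⇒ exp(i) = -3
Π_2 = D^2 · ΔT^-2 · i^-3 · X1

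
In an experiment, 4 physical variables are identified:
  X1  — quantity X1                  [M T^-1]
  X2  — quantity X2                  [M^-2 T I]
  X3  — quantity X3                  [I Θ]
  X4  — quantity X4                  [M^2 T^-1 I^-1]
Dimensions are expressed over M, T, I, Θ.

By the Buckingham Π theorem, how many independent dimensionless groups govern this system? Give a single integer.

Dimensional matrix (M×T×I×Θ by X1×X2×X3×X4):
  M: [ 1 -2  0  2]
  T: [-1  1  0 -1]
  I: [ 0  1  1 -1]
  Θ: [ 0  0  1  0]
Echelon form has 3 nonzero rows (pivots: X1,X2,X3)
n=4, r=3 ⇒ 1 dimensionless group

1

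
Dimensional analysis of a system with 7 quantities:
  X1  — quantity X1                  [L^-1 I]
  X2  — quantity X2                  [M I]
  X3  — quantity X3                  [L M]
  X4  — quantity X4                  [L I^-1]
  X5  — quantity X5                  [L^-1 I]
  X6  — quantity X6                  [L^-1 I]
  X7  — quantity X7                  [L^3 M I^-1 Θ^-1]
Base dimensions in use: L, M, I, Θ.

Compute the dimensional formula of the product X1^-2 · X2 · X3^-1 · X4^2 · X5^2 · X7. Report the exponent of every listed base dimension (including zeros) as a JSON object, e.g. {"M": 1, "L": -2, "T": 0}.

{"L": 4, "M": 1, "I": -2, "Θ": -1}

Exponent matrix [L,M,I,Θ] × [X1,X2,X3,X4,X5,X6,X7]:
  L: [-1  0  1  1 -1 -1  3]
  M: [ 0  1  1  0  0  0  1]
  I: [ 1  1  0 -1  1  1 -1]
  Θ: [ 0  0  0  0  0  0 -1]
  [L]: (-2)·-1+(1)·0+(-1)·1+(2)·1+(2)·-1+(1)·3 = 4
  [M]: (-2)·0+(1)·1+(-1)·1+(2)·0+(2)·0+(1)·1 = 1
  [I]: (-2)·1+(1)·1+(-1)·0+(2)·-1+(2)·1+(1)·-1 = -2
  [Θ]: (-2)·0+(1)·0+(-1)·0+(2)·0+(2)·0+(1)·-1 = -1
⇒ L^4 M I^-2 Θ^-1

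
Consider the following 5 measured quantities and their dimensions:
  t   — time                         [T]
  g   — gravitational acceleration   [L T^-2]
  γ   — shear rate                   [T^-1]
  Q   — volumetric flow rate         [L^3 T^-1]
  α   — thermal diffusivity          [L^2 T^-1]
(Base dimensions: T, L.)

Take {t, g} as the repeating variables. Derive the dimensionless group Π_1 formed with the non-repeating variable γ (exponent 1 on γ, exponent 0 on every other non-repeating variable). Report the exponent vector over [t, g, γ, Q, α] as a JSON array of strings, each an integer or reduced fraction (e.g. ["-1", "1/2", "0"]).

Dimensional matrix (T×L by t×g×γ×Q×α):
  T: [ 1 -2 -1 -1 -1]
  L: [ 0  1  0  3  2]
Row reduction gives pivot columns t,g; rank = 2
Pivot set = {t,g}, free = {γ,Q,α}
RREF:
  r0: [   1    0   -1    5    3]
  r1: [   0    1    0    3    2]
Fix exponent of γ at 1, Q at 0, α at 0; solve each RREF row for its pivot's exponent:
  r0: exp(t) + (-1)·1 = 0 ⇒ exp(t) = 1
  r1: exp(g) + (0)·1 = 0 ⇒ exp(g) = 0
Π_1 = t · γ

["1", "0", "1", "0", "0"]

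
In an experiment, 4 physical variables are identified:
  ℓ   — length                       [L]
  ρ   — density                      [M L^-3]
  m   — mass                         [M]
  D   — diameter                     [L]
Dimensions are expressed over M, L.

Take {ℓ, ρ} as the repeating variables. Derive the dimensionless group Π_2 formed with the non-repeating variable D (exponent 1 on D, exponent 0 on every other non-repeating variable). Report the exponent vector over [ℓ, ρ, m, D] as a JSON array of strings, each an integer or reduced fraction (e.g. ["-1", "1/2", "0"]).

Exponent matrix [M,L] × [ℓ,ρ,m,D]:
  M: [ 0  1  1  0]
  L: [ 1 -3  0  1]
Echelon form has 2 nonzero rows (pivots: ℓ,ρ)
Repeat: ℓ,ρ; free: m,D
RREF:
  r0: [   1    0    3    1]
  r1: [   0    1    1    0]
Fix exponent of D at 1, m at 0; solve each RREF row for its pivot's exponent:
  r0: exp(ℓ) + (1)·1 = 0 ⇒ exp(ℓ) = -1
  r1: exp(ρ) + (0)·1 = 0 ⇒ exp(ρ) = 0
Π_2 = ℓ^-1 · D

["-1", "0", "0", "1"]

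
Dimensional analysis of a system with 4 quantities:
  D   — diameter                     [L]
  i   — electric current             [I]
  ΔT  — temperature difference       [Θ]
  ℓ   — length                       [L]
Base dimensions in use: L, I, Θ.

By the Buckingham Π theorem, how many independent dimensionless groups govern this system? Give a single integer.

1

Dimensional matrix (L×I×Θ by D×i×ΔT×ℓ):
  L: [ 1  0  0  1]
  I: [ 0  1  0  0]
  Θ: [ 0  0  1  0]
RREF → pivots at {D,i,ΔT} ⇒ r = 3
4 vars − rank 3 = 1 Π group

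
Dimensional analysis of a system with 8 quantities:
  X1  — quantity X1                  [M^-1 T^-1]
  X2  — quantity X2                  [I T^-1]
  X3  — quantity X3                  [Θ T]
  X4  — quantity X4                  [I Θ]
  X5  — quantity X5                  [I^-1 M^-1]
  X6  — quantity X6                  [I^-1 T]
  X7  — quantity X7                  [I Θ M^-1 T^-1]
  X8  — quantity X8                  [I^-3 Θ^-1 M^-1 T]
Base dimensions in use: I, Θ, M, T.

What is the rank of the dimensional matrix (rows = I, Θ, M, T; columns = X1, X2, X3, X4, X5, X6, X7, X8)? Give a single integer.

Dimensional matrix (I×Θ×M×T by X1×X2×X3×X4×X5×X6×X7×X8):
  I: [ 0  1  0  1 -1 -1  1 -3]
  Θ: [ 0  0  1  1  0  0  1 -1]
  M: [-1  0  0  0 -1  0 -1 -1]
  T: [-1 -1  1  0  0  1 -1  1]
Echelon form has 3 nonzero rows (pivots: X1,X2,X3)

3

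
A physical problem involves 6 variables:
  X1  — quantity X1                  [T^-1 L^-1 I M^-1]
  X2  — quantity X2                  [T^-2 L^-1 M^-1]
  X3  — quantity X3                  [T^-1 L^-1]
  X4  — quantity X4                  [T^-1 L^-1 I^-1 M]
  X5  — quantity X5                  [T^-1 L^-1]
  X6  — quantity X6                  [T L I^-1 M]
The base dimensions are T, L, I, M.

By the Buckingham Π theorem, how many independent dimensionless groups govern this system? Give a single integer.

Exponent matrix [T,L,I,M] × [X1,X2,X3,X4,X5,X6]:
  T: [-1 -2 -1 -1 -1  1]
  L: [-1 -1 -1 -1 -1  1]
  I: [ 1  0  0 -1  0 -1]
  M: [-1 -1  0  1  0  1]
RREF → pivots at {X1,X2,X3} ⇒ r = 3
6 vars − rank 3 = 3 Π groups

3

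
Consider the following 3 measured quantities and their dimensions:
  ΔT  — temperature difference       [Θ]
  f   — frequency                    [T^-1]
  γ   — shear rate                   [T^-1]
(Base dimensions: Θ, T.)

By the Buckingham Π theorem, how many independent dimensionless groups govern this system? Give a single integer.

Write exponents as rows Θ,T / cols ΔT,f,γ:
  Θ: [ 1  0  0]
  T: [ 0 -1 -1]
Row reduction gives pivot columns ΔT,f; rank = 2
n=3, r=2 ⇒ 1 dimensionless group

1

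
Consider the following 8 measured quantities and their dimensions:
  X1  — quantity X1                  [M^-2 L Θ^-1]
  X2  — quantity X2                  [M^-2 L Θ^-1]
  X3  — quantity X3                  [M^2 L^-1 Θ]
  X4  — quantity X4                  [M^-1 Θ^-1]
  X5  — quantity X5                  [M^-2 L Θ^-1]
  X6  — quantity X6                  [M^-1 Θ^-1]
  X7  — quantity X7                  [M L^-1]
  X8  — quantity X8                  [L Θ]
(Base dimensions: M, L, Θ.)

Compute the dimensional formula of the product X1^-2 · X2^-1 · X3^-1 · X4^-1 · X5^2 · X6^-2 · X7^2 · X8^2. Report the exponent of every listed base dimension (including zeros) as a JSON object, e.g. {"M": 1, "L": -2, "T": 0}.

{"M": 5, "L": 0, "Θ": 5}

Exponent matrix [M,L,Θ] × [X1,X2,X3,X4,X5,X6,X7,X8]:
  M: [-2 -2  2 -1 -2 -1  1  0]
  L: [ 1  1 -1  0  1  0 -1  1]
  Θ: [-1 -1  1 -1 -1 -1  0  1]
  [M]: (-2)·-2+(-1)·-2+(-1)·2+(-1)·-1+(2)·-2+(-2)·-1+(2)·1+(2)·0 = 5
  [L]: (-2)·1+(-1)·1+(-1)·-1+(-1)·0+(2)·1+(-2)·0+(2)·-1+(2)·1 = 0
  [Θ]: (-2)·-1+(-1)·-1+(-1)·1+(-1)·-1+(2)·-1+(-2)·-1+(2)·0+(2)·1 = 5
⇒ M^5 Θ^5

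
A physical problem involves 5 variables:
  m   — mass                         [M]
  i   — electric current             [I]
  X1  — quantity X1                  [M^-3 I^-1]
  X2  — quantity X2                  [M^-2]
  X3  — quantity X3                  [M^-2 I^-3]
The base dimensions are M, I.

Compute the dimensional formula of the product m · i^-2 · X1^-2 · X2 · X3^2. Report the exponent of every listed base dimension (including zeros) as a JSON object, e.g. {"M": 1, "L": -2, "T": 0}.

Write exponents as rows M,I / cols m,i,X1,X2,X3:
  M: [ 1  0 -3 -2 -2]
  I: [ 0  1 -1  0 -3]
  [M]: (1)·1+(-2)·0+(-2)·-3+(1)·-2+(2)·-2 = 1
  [I]: (1)·0+(-2)·1+(-2)·-1+(1)·0+(2)·-3 = -6
⇒ M I^-6

{"M": 1, "I": -6}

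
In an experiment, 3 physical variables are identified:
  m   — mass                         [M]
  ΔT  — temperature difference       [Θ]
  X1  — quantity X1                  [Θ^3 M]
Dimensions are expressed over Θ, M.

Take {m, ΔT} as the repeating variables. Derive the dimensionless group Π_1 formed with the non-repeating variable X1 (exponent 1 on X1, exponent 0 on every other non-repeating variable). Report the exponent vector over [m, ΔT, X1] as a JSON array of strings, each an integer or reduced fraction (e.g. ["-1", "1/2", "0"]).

Exponent matrix [Θ,M] × [m,ΔT,X1]:
  Θ: [ 0  1  3]
  M: [ 1  0  1]
RREF → pivots at {m,ΔT} ⇒ r = 2
Pivot set = {m,ΔT}, free = {X1}
RREF:
  r0: [   1    0    1]
  r1: [   0    1    3]
Fix exponent of X1 at 1; solve each RREF row for its pivot's exponent:
  r0: exp(m) + (1)·1 = 0 ⇒ exp(m) = -1
  r1: exp(ΔT) + (3)·1 = 0 ⇒ exp(ΔT) = -3
Π_1 = m^-1 · ΔT^-3 · X1

["-1", "-3", "1"]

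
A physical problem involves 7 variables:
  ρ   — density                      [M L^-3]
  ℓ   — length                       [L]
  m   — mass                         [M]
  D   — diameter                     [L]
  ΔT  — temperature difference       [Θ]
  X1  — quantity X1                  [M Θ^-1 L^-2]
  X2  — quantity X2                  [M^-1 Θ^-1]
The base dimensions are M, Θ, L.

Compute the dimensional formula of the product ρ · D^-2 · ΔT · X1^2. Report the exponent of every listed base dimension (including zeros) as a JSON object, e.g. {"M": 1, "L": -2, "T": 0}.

{"M": 3, "Θ": -1, "L": -9}

Exponent matrix [M,Θ,L] × [ρ,ℓ,m,D,ΔT,X1,X2]:
  M: [ 1  0  1  0  0  1 -1]
  Θ: [ 0  0  0  0  1 -1 -1]
  L: [-3  1  0  1  0 -2  0]
  [M]: (1)·1+(-2)·0+(1)·0+(2)·1 = 3
  [Θ]: (1)·0+(-2)·0+(1)·1+(2)·-1 = -1
  [L]: (1)·-3+(-2)·1+(1)·0+(2)·-2 = -9
⇒ M^3 Θ^-1 L^-9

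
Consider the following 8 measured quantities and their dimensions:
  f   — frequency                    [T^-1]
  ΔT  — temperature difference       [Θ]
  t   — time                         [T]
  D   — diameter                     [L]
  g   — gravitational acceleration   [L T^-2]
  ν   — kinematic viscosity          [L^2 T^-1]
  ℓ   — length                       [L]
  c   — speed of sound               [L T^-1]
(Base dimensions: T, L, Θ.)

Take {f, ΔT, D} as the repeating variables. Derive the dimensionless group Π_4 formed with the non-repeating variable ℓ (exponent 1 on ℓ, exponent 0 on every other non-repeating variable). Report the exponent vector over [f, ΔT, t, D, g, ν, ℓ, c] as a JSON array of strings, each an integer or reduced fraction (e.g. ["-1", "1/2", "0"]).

["0", "0", "0", "-1", "0", "0", "1", "0"]

Exponent matrix [T,L,Θ] × [f,ΔT,t,D,g,ν,ℓ,c]:
  T: [-1  0  1  0 -2 -1  0 -1]
  L: [ 0  0  0  1  1  2  1  1]
  Θ: [ 0  1  0  0  0  0  0  0]
Echelon form has 3 nonzero rows (pivots: f,ΔT,D)
Repeat: f,ΔT,D; free: t,g,ν,ℓ,c
RREF:
  r0: [   1    0   -1    0    2    1    0    1]
  r1: [   0    1    0    0    0    0    0    0]
  r2: [   0    0    0    1    1    2    1    1]
Fix exponent of ℓ at 1, t at 0, g at 0, ν at 0, c at 0; solve each RREF row for its pivot's exponent:
  r0: exp(f) + (0)·1 = 0 ⇒ exp(f) = 0
  r1: exp(ΔT) + (0)·1 = 0 ⇒ exp(ΔT) = 0
  r2: exp(D) + (1)·1 = 0 ⇒ exp(D) = -1
Π_4 = D^-1 · ℓ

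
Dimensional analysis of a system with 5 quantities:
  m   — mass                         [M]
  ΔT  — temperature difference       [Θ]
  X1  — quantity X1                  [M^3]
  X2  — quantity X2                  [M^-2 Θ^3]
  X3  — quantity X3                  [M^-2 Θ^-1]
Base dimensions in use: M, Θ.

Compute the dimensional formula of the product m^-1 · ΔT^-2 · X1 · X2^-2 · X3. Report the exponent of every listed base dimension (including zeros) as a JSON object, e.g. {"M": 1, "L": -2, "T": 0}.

Dimensional matrix (M×Θ by m×ΔT×X1×X2×X3):
  M: [ 1  0  3 -2 -2]
  Θ: [ 0  1  0  3 -1]
  [M]: (-1)·1+(-2)·0+(1)·3+(-2)·-2+(1)·-2 = 4
  [Θ]: (-1)·0+(-2)·1+(1)·0+(-2)·3+(1)·-1 = -9
⇒ M^4 Θ^-9

{"M": 4, "Θ": -9}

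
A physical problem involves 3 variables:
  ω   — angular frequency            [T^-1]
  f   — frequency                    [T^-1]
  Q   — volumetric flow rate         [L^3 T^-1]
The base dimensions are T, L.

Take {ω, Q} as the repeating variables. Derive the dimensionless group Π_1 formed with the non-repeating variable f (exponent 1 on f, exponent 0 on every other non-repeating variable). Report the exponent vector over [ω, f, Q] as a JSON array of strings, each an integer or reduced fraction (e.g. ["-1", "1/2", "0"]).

Exponent matrix [T,L] × [ω,f,Q]:
  T: [-1 -1 -1]
  L: [ 0  0  3]
Echelon form has 2 nonzero rows (pivots: ω,Q)
Repeat: ω,Q; free: f
RREF:
  r0: [   1    1    0]
  r1: [   0    0    1]
Fix exponent of f at 1; solve each RREF row for its pivot's exponent:
  r0: exp(ω) + (1)·1 = 0 ⇒ exp(ω) = -1
  r1: exp(Q) + (0)·1 = 0 ⇒ exp(Q) = 0
Π_1 = ω^-1 · f

["-1", "1", "0"]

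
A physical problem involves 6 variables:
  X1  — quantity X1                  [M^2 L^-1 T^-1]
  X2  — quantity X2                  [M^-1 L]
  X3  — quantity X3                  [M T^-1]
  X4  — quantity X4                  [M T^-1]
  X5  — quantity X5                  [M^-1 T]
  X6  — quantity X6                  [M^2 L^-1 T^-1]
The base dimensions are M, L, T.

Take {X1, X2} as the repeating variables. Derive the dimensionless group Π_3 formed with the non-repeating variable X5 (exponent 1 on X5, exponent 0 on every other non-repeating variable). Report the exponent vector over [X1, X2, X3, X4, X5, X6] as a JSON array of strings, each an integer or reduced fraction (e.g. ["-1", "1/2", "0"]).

["1", "1", "0", "0", "1", "0"]

Write exponents as rows M,L,T / cols X1,X2,X3,X4,X5,X6:
  M: [ 2 -1  1  1 -1  2]
  L: [-1  1  0  0  0 -1]
  T: [-1  0 -1 -1  1 -1]
Echelon form has 2 nonzero rows (pivots: X1,X2)
Repeat: X1,X2; free: X3,X4,X5,X6
RREF:
  r0: [   1    0    1    1   -1    1]
  r1: [   0    1    1    1   -1    0]
  r2: [   0    0    0    0    0    0]
Fix exponent of X5 at 1, X3 at 0, X4 at 0, X6 at 0; solve each RREF row for its pivot's exponent:
  r0: exp(X1) + (-1)·1 = 0 ⇒ exp(X1) = 1
  r1: exp(X2) + (-1)·1 = 0 ⇒ exp(X2) = 1
Π_3 = X1 · X2 · X5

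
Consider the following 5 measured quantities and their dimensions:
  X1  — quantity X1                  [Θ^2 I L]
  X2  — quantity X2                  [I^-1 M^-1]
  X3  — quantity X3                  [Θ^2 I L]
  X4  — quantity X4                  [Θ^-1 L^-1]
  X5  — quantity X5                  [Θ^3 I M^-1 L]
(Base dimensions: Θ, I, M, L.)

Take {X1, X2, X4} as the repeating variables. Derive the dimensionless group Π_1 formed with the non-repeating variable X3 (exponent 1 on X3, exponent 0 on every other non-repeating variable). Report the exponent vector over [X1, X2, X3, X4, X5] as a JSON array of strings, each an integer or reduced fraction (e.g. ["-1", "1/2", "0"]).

Dimensional matrix (Θ×I×M×L by X1×X2×X3×X4×X5):
  Θ: [ 2  0  2 -1  3]
  I: [ 1 -1  1  0  1]
  M: [ 0 -1  0  0 -1]
  L: [ 1  0  1 -1  1]
Row reduction gives pivot columns X1,X2,X4; rank = 3
Repeat: X1,X2,X4; free: X3,X5
RREF:
  r0: [   1    0    1    0    2]
  r1: [   0    1    0    0    1]
  r2: [   0    0    0    1    1]
  r3: [   0    0    0    0    0]
Fix exponent of X3 at 1, X5 at 0; solve each RREF row for its pivot's exponent:
  r0: exp(X1) + (1)·1 = 0 ⇒ exp(X1) = -1
  r1: exp(X2) + (0)·1 = 0 ⇒ exp(X2) = 0
  r2: exp(X4) + (0)·1 = 0 ⇒ exp(X4) = 0
Π_1 = X1^-1 · X3

["-1", "0", "1", "0", "0"]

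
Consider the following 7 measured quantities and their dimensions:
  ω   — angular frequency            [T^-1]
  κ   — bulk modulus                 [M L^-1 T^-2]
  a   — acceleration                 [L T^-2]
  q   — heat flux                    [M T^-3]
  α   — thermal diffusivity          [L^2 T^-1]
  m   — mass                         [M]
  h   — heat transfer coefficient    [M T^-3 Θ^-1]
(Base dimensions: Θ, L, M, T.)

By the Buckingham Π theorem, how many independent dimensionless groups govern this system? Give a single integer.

3

Exponent matrix [Θ,L,M,T] × [ω,κ,a,q,α,m,h]:
  Θ: [ 0  0  0  0  0  0 -1]
  L: [ 0 -1  1  0  2  0  0]
  M: [ 0  1  0  1  0  1  1]
  T: [-1 -2 -2 -3 -1  0 -3]
RREF → pivots at {ω,κ,a,h} ⇒ r = 4
7 vars − rank 4 = 3 Π groups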